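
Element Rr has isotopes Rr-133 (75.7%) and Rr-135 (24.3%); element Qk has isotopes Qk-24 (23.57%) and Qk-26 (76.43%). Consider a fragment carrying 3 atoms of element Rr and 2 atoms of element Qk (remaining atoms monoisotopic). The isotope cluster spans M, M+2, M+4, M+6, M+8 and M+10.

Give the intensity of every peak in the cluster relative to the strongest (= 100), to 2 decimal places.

Element Rr pattern (n=3): 0.43379809 : 0.41775272 : 0.13410028 : 0.01434891
Element Qk pattern (n=2): 0.05555449 : 0.36029102 : 0.58415449
Convolve the two distributions (both contribute in 2-u steps):
  M: 0.43379809×0.05555449 = 0.024099
  M+2: 0.43379809×0.36029102 + 0.41775272×0.05555449 = 0.179502
  M+4: 0.43379809×0.58415449 + 0.41775272×0.36029102 + 0.13410028×0.05555449 = 0.411368
  M+6: 0.41775272×0.58415449 + 0.13410028×0.36029102 + 0.01434891×0.05555449 = 0.293144
  M+8: 0.13410028×0.58415449 + 0.01434891×0.36029102 = 0.083505
  M+10: 0.01434891×0.58415449 = 0.008382
Scale to base peak (0.411368) = 100: 5.86 : 43.64 : 100.00 : 71.26 : 20.30 : 2.04

5.86 : 43.64 : 100.00 : 71.26 : 20.30 : 2.04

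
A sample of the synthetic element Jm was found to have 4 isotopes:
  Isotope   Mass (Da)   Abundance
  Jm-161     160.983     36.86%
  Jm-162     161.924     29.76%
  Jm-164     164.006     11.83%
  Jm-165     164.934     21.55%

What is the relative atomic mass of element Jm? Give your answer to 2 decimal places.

162.47 Da

Ar = Σ fᵢ·mᵢ = 0.3686 × 160.983 + 0.2976 × 161.924 + 0.1183 × 164.006 + 0.2155 × 164.934
= 59.3383 + 48.1886 + 19.4019 + 35.5433 = 162.4721 Da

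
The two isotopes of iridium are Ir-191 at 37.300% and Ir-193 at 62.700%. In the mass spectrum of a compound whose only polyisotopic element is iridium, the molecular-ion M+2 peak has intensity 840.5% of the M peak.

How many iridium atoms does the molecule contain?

With n Ir atoms, P(M+2)/P(M) = C(n,1)·p^(n−1)q / p^n = n·q/p = n · 0.62700/0.37300.
n = 8.405 × 0.37300/0.62700 = 5.00 ≈ 5

5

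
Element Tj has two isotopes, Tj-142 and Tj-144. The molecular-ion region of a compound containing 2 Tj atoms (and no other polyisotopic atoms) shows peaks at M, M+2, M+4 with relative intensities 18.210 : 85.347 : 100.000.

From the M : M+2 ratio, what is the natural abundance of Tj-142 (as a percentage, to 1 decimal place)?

If p is the fraction of Tj that is Tj-142, then I(M+2)/I(M) = [C(2,1)·p^1·(1−p)] / p^2 = 2·(1−p)/p = 85.347/18.210 = 4.6868
(1−p)/p = 4.6868/2 = 2.3434  ⇒  p = 1/(1 + 2.3434) = 0.2991
Tj-142: 29.9%, Tj-144: 70.1%.

29.9%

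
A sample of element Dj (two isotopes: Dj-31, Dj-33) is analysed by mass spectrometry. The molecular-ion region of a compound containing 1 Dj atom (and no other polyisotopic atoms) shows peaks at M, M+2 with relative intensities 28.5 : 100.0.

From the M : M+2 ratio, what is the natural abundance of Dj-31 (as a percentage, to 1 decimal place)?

Write p for the Dj-31 fraction. I(M+2)/I(M) = [C(1,1)·p^0·(1−p)] / p^1 = 1·(1−p)/p = 100.0/28.5 = 3.5088
(1−p)/p = 3.5088/1 = 3.5088  ⇒  p = 1/(1 + 3.5088) = 0.2218
Dj-31: 22.2%, Dj-33: 77.8%.

22.2%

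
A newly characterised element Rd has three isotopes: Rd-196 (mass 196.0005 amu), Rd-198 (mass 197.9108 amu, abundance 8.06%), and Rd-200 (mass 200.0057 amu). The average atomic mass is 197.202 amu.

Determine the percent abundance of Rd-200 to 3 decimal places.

The remaining 91.94% is split between Rd-196 (fraction x) and Rd-200 (fraction 0.9194 − x).
Substituting: 196.0005x + 200.0057(0.9194 − x) = 181.25038952
(196.0005 − 200.0057)x = -2.63485106  ⇒  x = 0.65786, y = 0.26154
Rd-196: 65.786%, Rd-200: 26.154%.

26.154%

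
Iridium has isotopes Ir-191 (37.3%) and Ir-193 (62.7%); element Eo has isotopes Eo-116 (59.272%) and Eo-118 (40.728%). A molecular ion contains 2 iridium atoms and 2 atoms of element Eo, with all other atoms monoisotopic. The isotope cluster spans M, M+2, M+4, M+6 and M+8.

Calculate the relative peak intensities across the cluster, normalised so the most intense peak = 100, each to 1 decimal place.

Iridium pattern (n=2): 0.139129 : 0.467742 : 0.393129
Element Eo pattern (n=2): 0.351317 : 0.482806 : 0.165877
Convolve the two distributions (both contribute in 2-u steps):
  M: 0.139129×0.351317 = 0.048878
  M+2: 0.139129×0.482806 + 0.467742×0.351317 = 0.231498
  M+4: 0.139129×0.165877 + 0.467742×0.482806 + 0.393129×0.351317 = 0.387020
  M+6: 0.467742×0.165877 + 0.393129×0.482806 = 0.267393
  M+8: 0.393129×0.165877 = 0.065211
Scale to base peak (0.387020) = 100: 12.6 : 59.8 : 100.0 : 69.1 : 16.8

12.6 : 59.8 : 100.0 : 69.1 : 16.8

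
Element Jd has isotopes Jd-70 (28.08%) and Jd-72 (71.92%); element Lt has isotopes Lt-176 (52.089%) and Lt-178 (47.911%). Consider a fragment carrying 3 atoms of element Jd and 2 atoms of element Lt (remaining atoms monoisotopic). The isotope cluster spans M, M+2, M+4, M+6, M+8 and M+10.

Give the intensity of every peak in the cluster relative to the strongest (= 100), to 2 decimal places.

Element Jd pattern (n=3): 0.0221407 : 0.17012383 : 0.43573025 : 0.37200522
Element Lt pattern (n=2): 0.27132639 : 0.49912722 : 0.22954639
Convolve the two distributions (both contribute in 2-u steps):
  M: 0.0221407×0.27132639 = 0.006007
  M+2: 0.0221407×0.49912722 + 0.17012383×0.27132639 = 0.057210
  M+4: 0.0221407×0.22954639 + 0.17012383×0.49912722 + 0.43573025×0.27132639 = 0.208221
  M+6: 0.17012383×0.22954639 + 0.43573025×0.49912722 + 0.37200522×0.27132639 = 0.357471
  M+8: 0.43573025×0.22954639 + 0.37200522×0.49912722 = 0.285698
  M+10: 0.37200522×0.22954639 = 0.085392
Scale to base peak (0.357471) = 100: 1.68 : 16.00 : 58.25 : 100.00 : 79.92 : 23.89

1.68 : 16.00 : 58.25 : 100.00 : 79.92 : 23.89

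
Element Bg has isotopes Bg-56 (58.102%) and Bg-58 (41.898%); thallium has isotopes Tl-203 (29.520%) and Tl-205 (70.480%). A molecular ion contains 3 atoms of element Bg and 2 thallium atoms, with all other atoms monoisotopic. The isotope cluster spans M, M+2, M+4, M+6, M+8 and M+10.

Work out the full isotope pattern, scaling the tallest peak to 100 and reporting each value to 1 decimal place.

5.0 : 34.4 : 87.3 : 100.0 : 53.0 : 10.6

Element Bg pattern (n=3): 0.1961432 : 0.42432314 : 0.30598414 : 0.07354953
Thallium pattern (n=2): 0.08714304 : 0.41611392 : 0.49674304
Convolve the two distributions (both contribute in 2-u steps):
  M: 0.1961432×0.08714304 = 0.017093
  M+2: 0.1961432×0.41611392 + 0.42432314×0.08714304 = 0.118595
  M+4: 0.1961432×0.49674304 + 0.42432314×0.41611392 + 0.30598414×0.08714304 = 0.300664
  M+6: 0.42432314×0.49674304 + 0.30598414×0.41611392 + 0.07354953×0.08714304 = 0.344513
  M+8: 0.30598414×0.49674304 + 0.07354953×0.41611392 = 0.182600
  M+10: 0.07354953×0.49674304 = 0.036535
Scale to base peak (0.344513) = 100: 5.0 : 34.4 : 87.3 : 100.0 : 53.0 : 10.6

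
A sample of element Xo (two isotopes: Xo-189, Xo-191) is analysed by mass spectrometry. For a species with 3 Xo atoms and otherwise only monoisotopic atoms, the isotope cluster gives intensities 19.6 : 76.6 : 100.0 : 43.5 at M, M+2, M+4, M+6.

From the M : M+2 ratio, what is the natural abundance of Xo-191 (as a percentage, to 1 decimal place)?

Let p = fractional abundance of Xo-189. I(M+2)/I(M) = [C(3,1)·p^2·(1−p)] / p^3 = 3·(1−p)/p = 76.6/19.6 = 3.9082
(1−p)/p = 3.9082/3 = 1.3027  ⇒  p = 1/(1 + 1.3027) = 0.4343
Xo-189: 43.4%, Xo-191: 56.6%.

56.6%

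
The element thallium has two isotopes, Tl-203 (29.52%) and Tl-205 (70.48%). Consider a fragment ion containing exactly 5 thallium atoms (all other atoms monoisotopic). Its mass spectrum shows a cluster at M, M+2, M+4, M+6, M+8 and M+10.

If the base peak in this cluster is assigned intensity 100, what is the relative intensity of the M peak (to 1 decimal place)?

(0.2952 + 0.7048)^5 gives M 0.0022, M+2 0.0268, M+4 0.1278, M+6 0.3051, M+8 0.3642, M+10 0.1739; the largest is M+8.
P(M+8) = C(5,4) × 0.2952^1 × 0.7048^4 = 5 × 0.2952 × 0.24675365 = 0.364208 (base)
P(M) = C(5,0) × 0.2952^5 × 0.7048^0 = 1 × 0.00224172 × 1.0000 = 0.002242
Relative intensity = 0.002242 / 0.364208 × 100 = 0.6

0.6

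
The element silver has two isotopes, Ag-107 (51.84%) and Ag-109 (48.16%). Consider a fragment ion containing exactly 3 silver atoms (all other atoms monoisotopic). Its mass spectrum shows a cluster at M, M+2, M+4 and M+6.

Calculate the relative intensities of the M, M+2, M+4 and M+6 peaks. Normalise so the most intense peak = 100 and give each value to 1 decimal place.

35.9 : 100.0 : 92.9 : 28.8

Each Ag atom is independently Ag-107 (p = 0.5184) or Ag-109 (q = 0.4816); the cluster is the binomial expansion (p + q)^3.
P(M) = 0.5184^3 = 0.139314
P(M+2) = 3 × 0.5184^2 × 0.4816^1 = 0.388273
P(M+4) = 3 × 0.5184^1 × 0.4816^2 = 0.360711
P(M+6) = 0.4816^3 = 0.111702
The M+2 peak is largest (0.388273); scaling to 100 gives 35.9 : 100.0 : 92.9 : 28.8.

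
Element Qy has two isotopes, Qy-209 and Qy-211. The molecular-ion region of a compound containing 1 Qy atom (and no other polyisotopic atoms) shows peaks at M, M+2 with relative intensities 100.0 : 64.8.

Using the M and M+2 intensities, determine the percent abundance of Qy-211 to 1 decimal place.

39.3%

If p is the fraction of Qy that is Qy-209, then I(M+2)/I(M) = [C(1,1)·p^0·(1−p)] / p^1 = 1·(1−p)/p = 64.8/100.0 = 0.6480
(1−p)/p = 0.6480/1 = 0.6480  ⇒  p = 1/(1 + 0.6480) = 0.6068
Qy-209: 60.7%, Qy-211: 39.3%.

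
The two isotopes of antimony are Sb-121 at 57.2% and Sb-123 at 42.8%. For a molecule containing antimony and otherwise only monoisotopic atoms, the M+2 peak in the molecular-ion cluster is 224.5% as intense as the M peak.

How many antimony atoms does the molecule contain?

For n independent Sb atoms, I(M+2)/I(M) = n · (abundance Sb-123) / (abundance Sb-121) = n · 0.428/0.572.
n = 2.245 × 0.572/0.428 = 3.00 ≈ 3

3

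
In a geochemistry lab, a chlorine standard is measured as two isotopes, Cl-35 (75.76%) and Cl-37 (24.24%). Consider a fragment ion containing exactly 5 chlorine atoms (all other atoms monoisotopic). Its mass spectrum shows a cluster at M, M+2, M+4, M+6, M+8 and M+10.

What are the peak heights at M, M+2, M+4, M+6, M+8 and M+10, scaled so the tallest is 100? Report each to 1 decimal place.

Expanding (0.7576 + 0.2424)^5:
P(M) = 0.7576^5 = 0.249574
P(M+2) = 5 × 0.7576^4 × 0.2424^1 = 0.399266
P(M+4) = 10 × 0.7576^3 × 0.2424^2 = 0.255497
P(M+6) = 10 × 0.7576^2 × 0.2424^3 = 0.081748
P(M+8) = 5 × 0.7576^1 × 0.2424^4 = 0.013078
P(M+10) = 0.2424^5 = 0.000837
The M+2 peak is largest (0.399266); scaling to 100 gives 62.5 : 100.0 : 64.0 : 20.5 : 3.3 : 0.2.

62.5 : 100.0 : 64.0 : 20.5 : 3.3 : 0.2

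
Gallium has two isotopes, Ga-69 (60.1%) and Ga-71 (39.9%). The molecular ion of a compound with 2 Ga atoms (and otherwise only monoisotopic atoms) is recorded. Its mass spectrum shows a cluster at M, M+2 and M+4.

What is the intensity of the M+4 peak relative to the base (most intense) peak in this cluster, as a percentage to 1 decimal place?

33.2%

(0.601 + 0.399)^2 gives M 0.3612, M+2 0.4796, M+4 0.1592; the largest is M+2.
P(M+2) = C(2,1) × 0.601^1 × 0.399^1 = 2 × 0.6010 × 0.3990 = 0.479598 (base)
P(M+4) = C(2,2) × 0.601^0 × 0.399^2 = 1 × 1.0000 × 0.159201 = 0.159201
Relative intensity = 0.159201 / 0.479598 × 100 = 33.2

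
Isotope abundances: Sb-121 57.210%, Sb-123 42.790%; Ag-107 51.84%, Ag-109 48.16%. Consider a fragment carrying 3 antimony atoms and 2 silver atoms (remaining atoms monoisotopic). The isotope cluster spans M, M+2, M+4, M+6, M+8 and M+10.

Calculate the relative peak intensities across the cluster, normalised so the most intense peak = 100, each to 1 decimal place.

14.9 : 61.1 : 100.0 : 81.6 : 33.2 : 5.4

Antimony pattern (n=3): 0.18724742 : 0.42015297 : 0.3142518 : 0.07834781
Silver pattern (n=2): 0.26873856 : 0.49932288 : 0.23193856
Convolve the two distributions (both contribute in 2-u steps):
  M: 0.18724742×0.26873856 = 0.050321
  M+2: 0.18724742×0.49932288 + 0.42015297×0.26873856 = 0.206408
  M+4: 0.18724742×0.23193856 + 0.42015297×0.49932288 + 0.3142518×0.26873856 = 0.337673
  M+6: 0.42015297×0.23193856 + 0.3142518×0.49932288 + 0.07834781×0.26873856 = 0.275418
  M+8: 0.3142518×0.23193856 + 0.07834781×0.49932288 = 0.112008
  M+10: 0.07834781×0.23193856 = 0.018172
Scale to base peak (0.337673) = 100: 14.9 : 61.1 : 100.0 : 81.6 : 33.2 : 5.4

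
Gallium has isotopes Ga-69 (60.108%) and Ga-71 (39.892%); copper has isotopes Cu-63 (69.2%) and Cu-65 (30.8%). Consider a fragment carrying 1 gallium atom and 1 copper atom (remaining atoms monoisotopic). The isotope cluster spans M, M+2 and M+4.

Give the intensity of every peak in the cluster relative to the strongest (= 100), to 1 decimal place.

90.2 : 100.0 : 26.6

Gallium pattern (n=1): 0.60108 : 0.39892
Copper pattern (n=1): 0.6920 : 0.3080
Convolve the two distributions (both contribute in 2-u steps):
  M: 0.60108×0.6920 = 0.415947
  M+2: 0.60108×0.3080 + 0.39892×0.6920 = 0.461185
  M+4: 0.39892×0.3080 = 0.122867
Scale to base peak (0.461185) = 100: 90.2 : 100.0 : 26.6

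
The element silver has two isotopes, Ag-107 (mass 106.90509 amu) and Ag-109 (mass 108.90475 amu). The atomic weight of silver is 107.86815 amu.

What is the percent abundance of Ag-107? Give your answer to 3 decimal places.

Let x be the fractional abundance of Ag-107; then Ag-109 has abundance 1 − x.
106.90509·x + 108.90475·(1 − x) = 107.86815
(106.90509 − 108.90475)·x = 107.86815 − 108.90475
x = -1.03660 / -1.99966 = 0.51839 → 51.839% Ag-107, 48.161% Ag-109.

51.839%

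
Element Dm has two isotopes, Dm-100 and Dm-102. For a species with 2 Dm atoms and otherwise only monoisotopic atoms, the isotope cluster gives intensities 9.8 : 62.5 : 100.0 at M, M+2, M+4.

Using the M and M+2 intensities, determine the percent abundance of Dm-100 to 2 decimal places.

Let p = fractional abundance of Dm-100. I(M+2)/I(M) = [C(2,1)·p^1·(1−p)] / p^2 = 2·(1−p)/p = 62.5/9.8 = 6.3776
(1−p)/p = 6.3776/2 = 3.1888  ⇒  p = 1/(1 + 3.1888) = 0.2387
Dm-100: 23.87%, Dm-102: 76.13%.

23.87%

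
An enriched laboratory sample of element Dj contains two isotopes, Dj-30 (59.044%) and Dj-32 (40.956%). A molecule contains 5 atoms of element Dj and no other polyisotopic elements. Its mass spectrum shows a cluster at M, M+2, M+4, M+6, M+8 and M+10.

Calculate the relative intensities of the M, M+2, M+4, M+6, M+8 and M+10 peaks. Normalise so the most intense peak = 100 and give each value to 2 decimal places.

20.78 : 72.08 : 100.00 : 69.37 : 24.06 : 3.34

Each Dj atom is independently Dj-30 (p = 0.59044) or Dj-32 (q = 0.40956); the cluster is the binomial expansion (p + q)^5.
P(M) = 0.59044^5 = 0.071759
P(M+2) = 5 × 0.59044^4 × 0.40956^1 = 0.248880
P(M+4) = 10 × 0.59044^3 × 0.40956^2 = 0.345273
P(M+6) = 10 × 0.59044^2 × 0.40956^3 = 0.239499
P(M+8) = 5 × 0.59044^1 × 0.40956^4 = 0.083065
P(M+10) = 0.40956^5 = 0.011524
The M+4 peak is largest (0.345273); scaling to 100 gives 20.78 : 72.08 : 100.00 : 69.37 : 24.06 : 3.34.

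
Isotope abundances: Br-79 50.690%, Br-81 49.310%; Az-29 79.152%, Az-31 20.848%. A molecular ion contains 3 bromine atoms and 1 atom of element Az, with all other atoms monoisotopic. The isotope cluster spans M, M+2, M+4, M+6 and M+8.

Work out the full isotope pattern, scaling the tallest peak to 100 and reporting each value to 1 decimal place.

Bromine pattern (n=3): 0.13024674 : 0.3801026 : 0.36975457 : 0.11989609
Element Az pattern (n=1): 0.79152 : 0.20848
Convolve the two distributions (both contribute in 2-u steps):
  M: 0.13024674×0.79152 = 0.103093
  M+2: 0.13024674×0.20848 + 0.3801026×0.79152 = 0.328013
  M+4: 0.3801026×0.20848 + 0.36975457×0.79152 = 0.371912
  M+6: 0.36975457×0.20848 + 0.11989609×0.79152 = 0.171987
  M+8: 0.11989609×0.20848 = 0.024996
Scale to base peak (0.371912) = 100: 27.7 : 88.2 : 100.0 : 46.2 : 6.7

27.7 : 88.2 : 100.0 : 46.2 : 6.7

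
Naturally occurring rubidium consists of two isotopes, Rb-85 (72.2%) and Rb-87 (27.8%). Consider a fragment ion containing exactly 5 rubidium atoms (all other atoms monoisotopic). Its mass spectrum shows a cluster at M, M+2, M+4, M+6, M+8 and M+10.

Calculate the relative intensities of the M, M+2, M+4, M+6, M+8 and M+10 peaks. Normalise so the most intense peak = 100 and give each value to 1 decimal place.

51.9 : 100.0 : 77.0 : 29.7 : 5.7 : 0.4

The 5 Rb atoms are independent, so intensities follow the terms of (0.722 + 0.278)^5.
P(M) = 0.722^5 = 0.196194
P(M+2) = 5 × 0.722^4 × 0.278^1 = 0.377714
P(M+4) = 10 × 0.722^3 × 0.278^2 = 0.290872
P(M+6) = 10 × 0.722^2 × 0.278^3 = 0.111998
P(M+8) = 5 × 0.722^1 × 0.278^4 = 0.021562
P(M+10) = 0.278^5 = 0.001660
The M+2 peak is largest (0.377714); scaling to 100 gives 51.9 : 100.0 : 77.0 : 29.7 : 5.7 : 0.4.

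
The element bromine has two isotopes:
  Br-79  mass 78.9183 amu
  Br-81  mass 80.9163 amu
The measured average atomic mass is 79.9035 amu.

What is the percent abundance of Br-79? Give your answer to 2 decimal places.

50.69%

With x = fraction of Br-79 (so Br-81 is 1 − x):
78.9183·x + 80.9163·(1 − x) = 79.9035
(78.9183 − 80.9163)·x = 79.9035 − 80.9163
x = -1.0128 / -1.9980 = 0.50691 → 50.69% Br-79, 49.31% Br-81.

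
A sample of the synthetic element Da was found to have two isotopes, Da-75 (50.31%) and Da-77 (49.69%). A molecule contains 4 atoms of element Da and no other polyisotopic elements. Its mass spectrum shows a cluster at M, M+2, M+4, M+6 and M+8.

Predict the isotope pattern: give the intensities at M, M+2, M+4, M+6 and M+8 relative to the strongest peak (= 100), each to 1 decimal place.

17.1 : 67.5 : 100.0 : 65.8 : 16.3

Expanding (0.5031 + 0.4969)^4:
P(M) = 0.5031^4 = 0.064064
P(M+2) = 4 × 0.5031^3 × 0.4969^1 = 0.253100
P(M+4) = 6 × 0.5031^2 × 0.4969^2 = 0.374971
P(M+6) = 4 × 0.5031^1 × 0.4969^3 = 0.246900
P(M+8) = 0.4969^4 = 0.060964
The M+4 peak is largest (0.374971); scaling to 100 gives 17.1 : 67.5 : 100.0 : 65.8 : 16.3.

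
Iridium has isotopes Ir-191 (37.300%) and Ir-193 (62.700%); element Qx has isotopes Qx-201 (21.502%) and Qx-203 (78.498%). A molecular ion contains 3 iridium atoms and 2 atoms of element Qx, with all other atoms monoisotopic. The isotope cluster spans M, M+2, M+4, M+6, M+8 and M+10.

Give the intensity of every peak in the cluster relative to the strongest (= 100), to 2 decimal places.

0.68 : 8.36 : 39.70 : 90.65 : 100.00 : 42.87

Iridium pattern (n=3): 0.05189512 : 0.26170165 : 0.43991135 : 0.24649188
Element Qx pattern (n=2): 0.0462336 : 0.3375728 : 0.6161936
Convolve the two distributions (both contribute in 2-u steps):
  M: 0.05189512×0.0462336 = 0.002399
  M+2: 0.05189512×0.3375728 + 0.26170165×0.0462336 = 0.029618
  M+4: 0.05189512×0.6161936 + 0.26170165×0.3375728 + 0.43991135×0.0462336 = 0.140659
  M+6: 0.26170165×0.6161936 + 0.43991135×0.3375728 + 0.24649188×0.0462336 = 0.321157
  M+8: 0.43991135×0.6161936 + 0.24649188×0.3375728 = 0.354280
  M+10: 0.24649188×0.6161936 = 0.151887
Scale to base peak (0.354280) = 100: 0.68 : 8.36 : 39.70 : 90.65 : 100.00 : 42.87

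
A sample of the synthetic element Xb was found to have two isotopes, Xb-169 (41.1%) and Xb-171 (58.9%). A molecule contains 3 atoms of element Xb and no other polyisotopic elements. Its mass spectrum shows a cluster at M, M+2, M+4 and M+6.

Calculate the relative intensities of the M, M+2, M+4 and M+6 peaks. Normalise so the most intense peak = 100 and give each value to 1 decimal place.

The 3 Xb atoms are independent, so intensities follow the terms of (0.411 + 0.589)^3.
P(M) = 0.411^3 = 0.069427
P(M+2) = 3 × 0.411^2 × 0.589^1 = 0.298483
P(M+4) = 3 × 0.411^1 × 0.589^2 = 0.427754
P(M+6) = 0.589^3 = 0.204336
The M+4 peak is largest (0.427754); scaling to 100 gives 16.2 : 69.8 : 100.0 : 47.8.

16.2 : 69.8 : 100.0 : 47.8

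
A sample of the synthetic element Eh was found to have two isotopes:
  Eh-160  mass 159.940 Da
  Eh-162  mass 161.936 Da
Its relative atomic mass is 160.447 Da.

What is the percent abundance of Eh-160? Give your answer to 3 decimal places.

74.599%

Let x be the fractional abundance of Eh-160; then Eh-162 has abundance 1 − x.
159.940·x + 161.936·(1 − x) = 160.447
(159.940 − 161.936)·x = 160.447 − 161.936
x = -1.489 / -1.996 = 0.74599 → 74.599% Eh-160, 25.401% Eh-162.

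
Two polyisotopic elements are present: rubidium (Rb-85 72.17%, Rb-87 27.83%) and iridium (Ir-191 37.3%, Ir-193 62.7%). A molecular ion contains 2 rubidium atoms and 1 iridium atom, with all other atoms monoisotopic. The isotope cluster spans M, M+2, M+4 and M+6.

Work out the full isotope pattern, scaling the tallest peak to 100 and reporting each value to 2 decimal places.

Rubidium pattern (n=2): 0.52085089 : 0.40169822 : 0.07745089
Iridium pattern (n=1): 0.3730 : 0.6270
Convolve the two distributions (both contribute in 2-u steps):
  M: 0.52085089×0.3730 = 0.194277
  M+2: 0.52085089×0.6270 + 0.40169822×0.3730 = 0.476407
  M+4: 0.40169822×0.6270 + 0.07745089×0.3730 = 0.280754
  M+6: 0.07745089×0.6270 = 0.048562
Scale to base peak (0.476407) = 100: 40.78 : 100.00 : 58.93 : 10.19

40.78 : 100.00 : 58.93 : 10.19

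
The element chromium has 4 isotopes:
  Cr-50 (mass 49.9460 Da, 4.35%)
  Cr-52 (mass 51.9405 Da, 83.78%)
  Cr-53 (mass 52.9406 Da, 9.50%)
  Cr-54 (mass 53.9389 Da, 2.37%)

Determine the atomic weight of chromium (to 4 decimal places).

Weight each isotope mass by its fractional abundance: 0.0435 × 49.9460 + 0.8378 × 51.9405 + 0.0950 × 52.9406 + 0.0237 × 53.9389
= 2.17265 + 43.51575 + 5.02936 + 1.27835 = 51.99611 Da

51.9961 Da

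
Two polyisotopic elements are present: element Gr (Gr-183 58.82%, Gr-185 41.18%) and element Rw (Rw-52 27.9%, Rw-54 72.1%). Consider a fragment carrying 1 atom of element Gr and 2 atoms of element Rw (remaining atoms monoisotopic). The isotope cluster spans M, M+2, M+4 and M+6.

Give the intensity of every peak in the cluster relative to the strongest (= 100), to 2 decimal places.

Element Gr pattern (n=1): 0.5882 : 0.4118
Element Rw pattern (n=2): 0.077841 : 0.402318 : 0.519841
Convolve the two distributions (both contribute in 2-u steps):
  M: 0.5882×0.077841 = 0.045786
  M+2: 0.5882×0.402318 + 0.4118×0.077841 = 0.268698
  M+4: 0.5882×0.519841 + 0.4118×0.402318 = 0.471445
  M+6: 0.4118×0.519841 = 0.214071
Scale to base peak (0.471445) = 100: 9.71 : 56.99 : 100.00 : 45.41

9.71 : 56.99 : 100.00 : 45.41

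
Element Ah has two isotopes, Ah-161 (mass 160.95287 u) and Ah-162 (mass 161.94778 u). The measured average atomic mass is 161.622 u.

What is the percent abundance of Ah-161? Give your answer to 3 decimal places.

32.745%

With x = fraction of Ah-161 (so Ah-162 is 1 − x):
160.95287·x + 161.94778·(1 − x) = 161.622
(160.95287 − 161.94778)·x = 161.622 − 161.94778
x = -0.32578 / -0.99491 = 0.32745 → 32.745% Ah-161, 67.255% Ah-162.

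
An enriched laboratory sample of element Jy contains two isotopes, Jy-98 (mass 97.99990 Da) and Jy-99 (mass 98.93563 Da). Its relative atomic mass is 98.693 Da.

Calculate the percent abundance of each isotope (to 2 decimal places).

Jy-98: 25.93%, Jy-99: 74.07%

With x = fraction of Jy-98 (so Jy-99 is 1 − x):
97.99990·x + 98.93563·(1 − x) = 98.693
(97.99990 − 98.93563)·x = 98.693 − 98.93563
x = -0.24263 / -0.93573 = 0.25929 → 25.93% Jy-98, 74.07% Jy-99.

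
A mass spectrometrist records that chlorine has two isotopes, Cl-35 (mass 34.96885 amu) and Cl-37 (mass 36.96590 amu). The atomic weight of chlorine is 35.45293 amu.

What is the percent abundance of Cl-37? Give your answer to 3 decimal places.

Writing the weighted mean with unknown fraction x of Cl-35:
34.96885·x + 36.96590·(1 − x) = 35.45293
(34.96885 − 36.96590)·x = 35.45293 − 36.96590
x = -1.51297 / -1.99705 = 0.75760 → 75.760% Cl-35, 24.240% Cl-37.

24.240%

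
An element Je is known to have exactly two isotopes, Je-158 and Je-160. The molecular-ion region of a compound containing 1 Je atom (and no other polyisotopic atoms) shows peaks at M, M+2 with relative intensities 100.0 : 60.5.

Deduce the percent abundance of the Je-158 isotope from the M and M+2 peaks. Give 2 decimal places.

If p is the fraction of Je that is Je-158, then I(M+2)/I(M) = [C(1,1)·p^0·(1−p)] / p^1 = 1·(1−p)/p = 60.5/100.0 = 0.6050
(1−p)/p = 0.6050/1 = 0.6050  ⇒  p = 1/(1 + 0.6050) = 0.6231
Je-158: 62.31%, Je-160: 37.69%.

62.31%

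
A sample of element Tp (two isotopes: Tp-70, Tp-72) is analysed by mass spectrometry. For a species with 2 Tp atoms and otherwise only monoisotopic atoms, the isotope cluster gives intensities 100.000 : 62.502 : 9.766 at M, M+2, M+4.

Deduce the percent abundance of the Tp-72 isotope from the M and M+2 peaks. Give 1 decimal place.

23.8%

Write p for the Tp-70 fraction. I(M+2)/I(M) = [C(2,1)·p^1·(1−p)] / p^2 = 2·(1−p)/p = 62.502/100.000 = 0.6250
(1−p)/p = 0.6250/2 = 0.3125  ⇒  p = 1/(1 + 0.3125) = 0.7619
Tp-70: 76.2%, Tp-72: 23.8%.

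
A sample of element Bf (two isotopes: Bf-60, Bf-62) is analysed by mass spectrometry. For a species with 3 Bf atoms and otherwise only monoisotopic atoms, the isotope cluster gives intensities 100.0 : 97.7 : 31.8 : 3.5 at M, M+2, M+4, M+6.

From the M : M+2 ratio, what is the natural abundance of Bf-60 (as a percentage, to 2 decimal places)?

75.43%

Write p for the Bf-60 fraction. I(M+2)/I(M) = [C(3,1)·p^2·(1−p)] / p^3 = 3·(1−p)/p = 97.7/100.0 = 0.9770
(1−p)/p = 0.9770/3 = 0.3257  ⇒  p = 1/(1 + 0.3257) = 0.7543
Bf-60: 75.43%, Bf-62: 24.57%.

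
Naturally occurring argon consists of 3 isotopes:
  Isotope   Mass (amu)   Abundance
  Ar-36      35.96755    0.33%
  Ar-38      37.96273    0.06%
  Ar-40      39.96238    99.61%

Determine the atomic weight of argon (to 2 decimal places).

Average mass = Σ (abundance × isotope mass) = 0.0033 × 35.96755 + 0.0006 × 37.96273 + 0.9961 × 39.96238
= 0.118693 + 0.022778 + 39.806527 = 39.947998 amu

39.95 amu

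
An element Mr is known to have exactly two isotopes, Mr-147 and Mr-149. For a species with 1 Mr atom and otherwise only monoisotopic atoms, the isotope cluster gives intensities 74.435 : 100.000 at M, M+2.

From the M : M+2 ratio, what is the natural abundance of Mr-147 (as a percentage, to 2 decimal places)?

42.67%

Write p for the Mr-147 fraction. I(M+2)/I(M) = [C(1,1)·p^0·(1−p)] / p^1 = 1·(1−p)/p = 100.000/74.435 = 1.3435
(1−p)/p = 1.3435/1 = 1.3435  ⇒  p = 1/(1 + 1.3435) = 0.4267
Mr-147: 42.67%, Mr-149: 57.33%.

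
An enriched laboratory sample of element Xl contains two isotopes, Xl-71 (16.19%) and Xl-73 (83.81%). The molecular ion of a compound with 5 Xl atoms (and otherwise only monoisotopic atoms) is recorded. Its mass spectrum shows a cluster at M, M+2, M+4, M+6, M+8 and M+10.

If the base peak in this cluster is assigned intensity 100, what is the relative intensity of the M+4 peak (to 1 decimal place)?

Binomial terms of (0.1619 + 0.8381)^5: M 0.0001, M+2 0.0029, M+4 0.0298, M+6 0.1543, M+8 0.3994, M+10 0.4135 → M+10 is the base peak.
P(M+10) = C(5,5) × 0.1619^0 × 0.8381^5 = 1 × 1.0000 × 0.41350351 = 0.413504 (base)
P(M+4) = C(5,2) × 0.1619^3 × 0.8381^2 = 10 × 0.00424366 × 0.70241161 = 0.029808
Relative intensity = 0.029808 / 0.413504 × 100 = 7.2

7.2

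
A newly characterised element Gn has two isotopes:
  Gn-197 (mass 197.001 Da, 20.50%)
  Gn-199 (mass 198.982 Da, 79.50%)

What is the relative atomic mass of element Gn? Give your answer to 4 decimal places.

The abundance-weighted mean is 0.2050 × 197.001 + 0.7950 × 198.982
= 40.38521 + 158.19069 = 198.57590 Da

198.5759 Da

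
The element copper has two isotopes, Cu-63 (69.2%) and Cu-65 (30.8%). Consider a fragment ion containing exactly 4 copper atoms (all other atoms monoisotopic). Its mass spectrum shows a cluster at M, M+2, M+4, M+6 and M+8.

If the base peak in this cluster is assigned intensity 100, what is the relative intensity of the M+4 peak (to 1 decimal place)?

Binomial terms of (0.692 + 0.308)^4: M 0.2293, M+2 0.4083, M+4 0.2726, M+6 0.0809, M+8 0.0090 → M+2 is the base peak.
P(M+2) = C(4,1) × 0.692^3 × 0.308^1 = 4 × 0.33137389 × 0.3080 = 0.408253 (base)
P(M+4) = C(4,2) × 0.692^2 × 0.308^2 = 6 × 0.478864 × 0.094864 = 0.272562
Relative intensity = 0.272562 / 0.408253 × 100 = 66.8

66.8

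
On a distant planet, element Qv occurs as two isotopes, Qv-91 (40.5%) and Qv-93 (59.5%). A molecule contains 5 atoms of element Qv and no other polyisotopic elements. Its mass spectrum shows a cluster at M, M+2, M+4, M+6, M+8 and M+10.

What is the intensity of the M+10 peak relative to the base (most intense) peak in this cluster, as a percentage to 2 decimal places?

Term probabilities: M 0.0109, M+2 0.0800, M+4 0.2352, M+6 0.3455, M+8 0.2538, M+10 0.0746. Base peak = M+6.
P(M+6) = C(5,3) × 0.405^2 × 0.595^3 = 10 × 0.164025 × 0.21064487 = 0.345510 (base)
P(M+10) = C(5,5) × 0.405^0 × 0.595^5 = 1 × 1.0000 × 0.07457355 = 0.074574
Relative intensity = 0.074574 / 0.345510 × 100 = 21.58

21.58%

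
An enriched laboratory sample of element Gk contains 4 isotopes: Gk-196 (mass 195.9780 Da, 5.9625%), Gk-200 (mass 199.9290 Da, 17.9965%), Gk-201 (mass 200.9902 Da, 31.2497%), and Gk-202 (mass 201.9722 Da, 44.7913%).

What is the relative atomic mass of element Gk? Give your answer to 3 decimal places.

200.940 Da

Weight each isotope mass by its fractional abundance: 0.059625 × 195.9780 + 0.179965 × 199.9290 + 0.312497 × 200.9902 + 0.447913 × 201.9722
= 11.68519 + 35.98022 + 62.80883 + 90.46597 = 200.94021 Da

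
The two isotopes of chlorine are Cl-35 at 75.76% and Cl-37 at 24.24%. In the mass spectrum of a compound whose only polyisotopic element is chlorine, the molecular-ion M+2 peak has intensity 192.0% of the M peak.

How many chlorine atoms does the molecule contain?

For n independent Cl atoms, I(M+2)/I(M) = n · (abundance Cl-37) / (abundance Cl-35) = n · 0.2424/0.7576.
n = 1.920 × 0.7576/0.2424 = 6.00 ≈ 6

6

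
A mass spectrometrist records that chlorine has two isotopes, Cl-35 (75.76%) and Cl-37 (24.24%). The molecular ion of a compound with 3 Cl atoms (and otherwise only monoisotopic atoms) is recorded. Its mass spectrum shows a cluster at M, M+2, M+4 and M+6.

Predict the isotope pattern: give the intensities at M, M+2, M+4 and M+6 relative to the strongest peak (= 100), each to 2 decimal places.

Each Cl atom is independently Cl-35 (p = 0.7576) or Cl-37 (q = 0.2424); the cluster is the binomial expansion (p + q)^3.
P(M) = 0.7576^3 = 0.434830
P(M+2) = 3 × 0.7576^2 × 0.2424^1 = 0.417382
P(M+4) = 3 × 0.7576^1 × 0.2424^2 = 0.133545
P(M+6) = 0.2424^3 = 0.014243
The M peak is largest (0.434830); scaling to 100 gives 100.00 : 95.99 : 30.71 : 3.28.

100.00 : 95.99 : 30.71 : 3.28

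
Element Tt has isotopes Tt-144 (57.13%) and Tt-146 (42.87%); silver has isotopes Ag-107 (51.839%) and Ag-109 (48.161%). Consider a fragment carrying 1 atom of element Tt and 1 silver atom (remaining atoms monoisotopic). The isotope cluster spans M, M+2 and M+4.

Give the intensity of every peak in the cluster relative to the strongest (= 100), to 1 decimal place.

Element Tt pattern (n=1): 0.5713 : 0.4287
Silver pattern (n=1): 0.51839 : 0.48161
Convolve the two distributions (both contribute in 2-u steps):
  M: 0.5713×0.51839 = 0.296156
  M+2: 0.5713×0.48161 + 0.4287×0.51839 = 0.497378
  M+4: 0.4287×0.48161 = 0.206466
Scale to base peak (0.497378) = 100: 59.5 : 100.0 : 41.5

59.5 : 100.0 : 41.5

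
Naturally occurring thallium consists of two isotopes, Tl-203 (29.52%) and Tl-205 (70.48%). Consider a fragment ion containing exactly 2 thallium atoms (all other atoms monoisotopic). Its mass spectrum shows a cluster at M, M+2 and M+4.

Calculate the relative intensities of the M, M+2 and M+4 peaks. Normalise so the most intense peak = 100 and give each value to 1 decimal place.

17.5 : 83.8 : 100.0

Expanding (0.2952 + 0.7048)^2:
P(M) = 0.2952^2 = 0.087143
P(M+2) = 2 × 0.2952^1 × 0.7048^1 = 0.416114
P(M+4) = 0.7048^2 = 0.496743
The M+4 peak is largest (0.496743); scaling to 100 gives 17.5 : 83.8 : 100.0.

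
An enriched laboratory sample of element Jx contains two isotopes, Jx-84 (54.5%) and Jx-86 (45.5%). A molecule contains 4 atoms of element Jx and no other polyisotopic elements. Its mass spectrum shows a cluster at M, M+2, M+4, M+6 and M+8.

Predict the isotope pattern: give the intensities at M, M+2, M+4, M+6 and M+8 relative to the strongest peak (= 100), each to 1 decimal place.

Expanding (0.545 + 0.455)^4:
P(M) = 0.545^4 = 0.088224
P(M+2) = 4 × 0.545^3 × 0.455^1 = 0.294619
P(M+4) = 6 × 0.545^2 × 0.455^2 = 0.368950
P(M+6) = 4 × 0.545^1 × 0.455^3 = 0.205348
P(M+8) = 0.455^4 = 0.042859
The M+4 peak is largest (0.368950); scaling to 100 gives 23.9 : 79.9 : 100.0 : 55.7 : 11.6.

23.9 : 79.9 : 100.0 : 55.7 : 11.6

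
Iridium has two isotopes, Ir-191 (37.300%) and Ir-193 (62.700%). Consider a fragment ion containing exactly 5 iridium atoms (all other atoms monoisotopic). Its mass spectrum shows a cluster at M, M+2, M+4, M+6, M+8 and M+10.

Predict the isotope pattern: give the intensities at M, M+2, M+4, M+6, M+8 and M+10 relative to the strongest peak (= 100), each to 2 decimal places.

Each Ir atom is independently Ir-191 (p = 0.37300) or Ir-193 (q = 0.62700); the cluster is the binomial expansion (p + q)^5.
P(M) = 0.37300^5 = 0.007220
P(M+2) = 5 × 0.37300^4 × 0.62700^1 = 0.060684
P(M+4) = 10 × 0.37300^3 × 0.62700^2 = 0.204015
P(M+6) = 10 × 0.37300^2 × 0.62700^3 = 0.342942
P(M+8) = 5 × 0.37300^1 × 0.62700^4 = 0.288237
P(M+10) = 0.62700^5 = 0.096903
The M+6 peak is largest (0.342942); scaling to 100 gives 2.11 : 17.70 : 59.49 : 100.00 : 84.05 : 28.26.

2.11 : 17.70 : 59.49 : 100.00 : 84.05 : 28.26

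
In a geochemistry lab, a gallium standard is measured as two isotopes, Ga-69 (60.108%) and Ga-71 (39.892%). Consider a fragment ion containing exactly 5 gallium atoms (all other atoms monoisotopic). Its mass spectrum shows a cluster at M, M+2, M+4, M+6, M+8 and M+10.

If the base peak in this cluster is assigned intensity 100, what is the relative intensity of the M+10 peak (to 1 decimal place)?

(0.60108 + 0.39892)^5 gives M 0.0785, M+2 0.2604, M+4 0.3456, M+6 0.2294, M+8 0.0761, M+10 0.0101; the largest is M+4.
P(M+4) = C(5,2) × 0.60108^3 × 0.39892^2 = 10 × 0.2171685 × 0.15913717 = 0.345596 (base)
P(M+10) = C(5,5) × 0.60108^0 × 0.39892^5 = 1 × 1.0000 × 0.0101025 = 0.010103
Relative intensity = 0.010103 / 0.345596 × 100 = 2.9

2.9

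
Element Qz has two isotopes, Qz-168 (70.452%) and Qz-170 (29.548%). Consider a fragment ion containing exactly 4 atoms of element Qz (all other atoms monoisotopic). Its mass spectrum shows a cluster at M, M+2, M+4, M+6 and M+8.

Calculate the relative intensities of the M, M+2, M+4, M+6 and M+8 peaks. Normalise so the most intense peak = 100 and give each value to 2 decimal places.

59.61 : 100.00 : 62.91 : 17.59 : 1.84

Expanding (0.70452 + 0.29548)^4:
P(M) = 0.70452^4 = 0.246362
P(M+2) = 4 × 0.70452^3 × 0.29548^1 = 0.413303
P(M+4) = 6 × 0.70452^2 × 0.29548^2 = 0.260012
P(M+6) = 4 × 0.70452^1 × 0.29548^3 = 0.072701
P(M+8) = 0.29548^4 = 0.007623
The M+2 peak is largest (0.413303); scaling to 100 gives 59.61 : 100.00 : 62.91 : 17.59 : 1.84.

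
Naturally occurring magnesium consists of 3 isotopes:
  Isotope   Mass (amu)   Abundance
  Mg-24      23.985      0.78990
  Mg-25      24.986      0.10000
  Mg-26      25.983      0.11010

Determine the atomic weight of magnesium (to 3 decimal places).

24.305 amu

Ar = Σ fᵢ·mᵢ = 0.78990 × 23.985 + 0.10000 × 24.986 + 0.11010 × 25.983
= 18.9458 + 2.4986 + 2.8607 = 24.3051 amu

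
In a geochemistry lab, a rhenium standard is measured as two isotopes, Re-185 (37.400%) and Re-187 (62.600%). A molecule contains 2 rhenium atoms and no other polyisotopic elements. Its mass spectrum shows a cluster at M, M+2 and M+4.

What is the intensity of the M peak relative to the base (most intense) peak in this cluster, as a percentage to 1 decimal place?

(0.37400 + 0.62600)^2 gives M 0.1399, M+2 0.4682, M+4 0.3919; the largest is M+2.
P(M+2) = C(2,1) × 0.37400^1 × 0.62600^1 = 2 × 0.3740 × 0.6260 = 0.468248 (base)
P(M) = C(2,0) × 0.37400^2 × 0.62600^0 = 1 × 0.139876 × 1.0000 = 0.139876
Relative intensity = 0.139876 / 0.468248 × 100 = 29.9

29.9%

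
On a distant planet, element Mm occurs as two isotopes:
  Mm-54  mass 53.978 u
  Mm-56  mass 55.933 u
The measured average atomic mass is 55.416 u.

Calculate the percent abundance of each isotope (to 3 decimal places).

With x = fraction of Mm-54 (so Mm-56 is 1 − x):
53.978·x + 55.933·(1 − x) = 55.416
(53.978 − 55.933)·x = 55.416 − 55.933
x = -0.517 / -1.955 = 0.26445 → 26.445% Mm-54, 73.555% Mm-56.

Mm-54: 26.445%, Mm-56: 73.555%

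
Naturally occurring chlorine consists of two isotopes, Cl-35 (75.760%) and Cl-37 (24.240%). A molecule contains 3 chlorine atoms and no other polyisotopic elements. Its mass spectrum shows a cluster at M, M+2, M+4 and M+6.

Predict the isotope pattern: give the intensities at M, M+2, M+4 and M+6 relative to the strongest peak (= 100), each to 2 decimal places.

100.00 : 95.99 : 30.71 : 3.28

The 3 Cl atoms are independent, so intensities follow the terms of (0.75760 + 0.24240)^3.
P(M) = 0.75760^3 = 0.434830
P(M+2) = 3 × 0.75760^2 × 0.24240^1 = 0.417382
P(M+4) = 3 × 0.75760^1 × 0.24240^2 = 0.133545
P(M+6) = 0.24240^3 = 0.014243
The M peak is largest (0.434830); scaling to 100 gives 100.00 : 95.99 : 30.71 : 3.28.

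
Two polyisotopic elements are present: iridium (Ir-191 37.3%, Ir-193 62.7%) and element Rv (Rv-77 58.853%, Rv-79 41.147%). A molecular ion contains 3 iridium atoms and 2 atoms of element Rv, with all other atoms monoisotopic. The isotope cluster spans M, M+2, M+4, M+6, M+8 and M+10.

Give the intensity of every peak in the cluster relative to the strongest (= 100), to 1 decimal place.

Iridium pattern (n=3): 0.05189512 : 0.26170165 : 0.43991135 : 0.24649188
Element Rv pattern (n=2): 0.34636756 : 0.48432488 : 0.16930756
Convolve the two distributions (both contribute in 2-u steps):
  M: 0.05189512×0.34636756 = 0.017975
  M+2: 0.05189512×0.48432488 + 0.26170165×0.34636756 = 0.115779
  M+4: 0.05189512×0.16930756 + 0.26170165×0.48432488 + 0.43991135×0.34636756 = 0.287906
  M+6: 0.26170165×0.16930756 + 0.43991135×0.48432488 + 0.24649188×0.34636756 = 0.342745
  M+8: 0.43991135×0.16930756 + 0.24649188×0.48432488 = 0.193862
  M+10: 0.24649188×0.16930756 = 0.041733
Scale to base peak (0.342745) = 100: 5.2 : 33.8 : 84.0 : 100.0 : 56.6 : 12.2

5.2 : 33.8 : 84.0 : 100.0 : 56.6 : 12.2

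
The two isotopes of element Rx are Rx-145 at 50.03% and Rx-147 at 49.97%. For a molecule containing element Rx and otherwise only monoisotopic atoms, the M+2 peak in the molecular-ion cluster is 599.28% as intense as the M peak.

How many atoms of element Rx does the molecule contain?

6

For n independent Rx atoms, I(M+2)/I(M) = n · (abundance Rx-147) / (abundance Rx-145) = n · 0.4997/0.5003.
n = 5.9928 × 0.5003/0.4997 = 6.00 ≈ 6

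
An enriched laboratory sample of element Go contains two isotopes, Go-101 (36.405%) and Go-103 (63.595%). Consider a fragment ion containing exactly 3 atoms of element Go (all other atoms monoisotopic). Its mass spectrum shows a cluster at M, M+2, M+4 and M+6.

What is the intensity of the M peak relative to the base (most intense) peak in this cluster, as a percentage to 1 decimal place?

10.9%

Term probabilities: M 0.0482, M+2 0.2529, M+4 0.4417, M+6 0.2572. Base peak = M+4.
P(M+4) = C(3,2) × 0.36405^1 × 0.63595^2 = 3 × 0.36405 × 0.4044324 = 0.441701 (base)
P(M) = C(3,0) × 0.36405^3 × 0.63595^0 = 1 × 0.04824842 × 1.0000 = 0.048248
Relative intensity = 0.048248 / 0.441701 × 100 = 10.9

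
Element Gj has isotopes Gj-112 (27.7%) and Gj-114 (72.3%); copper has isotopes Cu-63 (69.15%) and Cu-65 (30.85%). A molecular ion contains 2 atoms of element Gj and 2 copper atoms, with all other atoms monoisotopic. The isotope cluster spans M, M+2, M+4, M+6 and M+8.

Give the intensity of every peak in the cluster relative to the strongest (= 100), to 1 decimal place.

Element Gj pattern (n=2): 0.076729 : 0.400542 : 0.522729
Copper pattern (n=2): 0.47817225 : 0.4266555 : 0.09517225
Convolve the two distributions (both contribute in 2-u steps):
  M: 0.076729×0.47817225 = 0.036690
  M+2: 0.076729×0.4266555 + 0.400542×0.47817225 = 0.224265
  M+4: 0.076729×0.09517225 + 0.400542×0.4266555 + 0.522729×0.47817225 = 0.428150
  M+6: 0.400542×0.09517225 + 0.522729×0.4266555 = 0.261146
  M+8: 0.522729×0.09517225 = 0.049749
Scale to base peak (0.428150) = 100: 8.6 : 52.4 : 100.0 : 61.0 : 11.6

8.6 : 52.4 : 100.0 : 61.0 : 11.6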